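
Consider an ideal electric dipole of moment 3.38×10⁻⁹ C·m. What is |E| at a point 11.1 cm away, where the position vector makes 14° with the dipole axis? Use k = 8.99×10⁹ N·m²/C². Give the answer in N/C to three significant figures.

E ≈ 4.35×10⁴ N/C

At angle θ the dipole field magnitude is E = (kp/r³)·√(1 + 3cos²θ).
kp/r³ = (8.99×10⁹)(3.38×10⁻⁹) / (0.111)³ = 2.222×10⁴ N/C.
√(1 + 3cos²14°) = √(1 + 3·0.9415) = √3.8244 ≈ 1.9556.
E ≈ 2.222×10⁴ × 1.956 = 4.345×10⁴ N/C.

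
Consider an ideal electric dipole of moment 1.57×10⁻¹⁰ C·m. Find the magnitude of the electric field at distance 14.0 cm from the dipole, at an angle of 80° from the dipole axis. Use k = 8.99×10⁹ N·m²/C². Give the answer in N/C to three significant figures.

E ≈ 537 N/C

At angle θ the dipole field magnitude is E = (kp/r³)·√(1 + 3cos²θ).
kp/r³ = (8.99×10⁹)(1.57×10⁻¹⁰) / (0.140)³ = 514.4 N/C.
√(1 + 3cos²80°) = √(1 + 3·0.0302) = √1.0905 ≈ 1.0443.
E ≈ 514.4 × 1.044 = 537.1 N/C.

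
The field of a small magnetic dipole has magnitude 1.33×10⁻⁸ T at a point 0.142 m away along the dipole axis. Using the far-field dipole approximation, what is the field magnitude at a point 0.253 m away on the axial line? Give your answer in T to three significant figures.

Dipole fields scale as 1/r³ in the far field; the geometry is the same at both points.
B₂ = B₁ · (r₁/r₂)³ = 1.33×10⁻⁸ · (0.142/0.253)³.
(r₁/r₂)³ = (0.5613)³ = 0.1768.
B₂ ≈ 2.352×10⁻⁹ T.

B ≈ 2.35×10⁻⁹ T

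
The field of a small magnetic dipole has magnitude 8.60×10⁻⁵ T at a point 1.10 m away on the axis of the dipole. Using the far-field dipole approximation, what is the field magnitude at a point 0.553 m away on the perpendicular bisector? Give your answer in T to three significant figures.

B ≈ 3.38×10⁻⁴ T

Dipole fields scale as 1/r³ in the far field.
The axial field is twice the equatorial field at the same r, so the geometry factor is 1/2.
B₂ = B₁ · (1/2) · (r₁/r₂)³ = 8.60×10⁻⁵ · 0.5 · (1.10/0.553)³.
(r₁/r₂)³ = (1.989)³ = 7.871.
B₂ ≈ 3.384×10⁻⁴ T.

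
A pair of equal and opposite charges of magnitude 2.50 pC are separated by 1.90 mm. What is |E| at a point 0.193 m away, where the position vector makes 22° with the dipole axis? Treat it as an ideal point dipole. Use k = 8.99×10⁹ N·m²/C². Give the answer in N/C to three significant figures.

Dipole moment p = qd = (2.50×10⁻¹² C)(0.00190 m) = 4.75×10⁻¹⁵ C·m.
At angle θ the dipole field magnitude is E = (kp/r³)·√(1 + 3cos²θ).
kp/r³ = (8.99×10⁹)(4.75×10⁻¹⁵) / (0.193)³ = 0.005940 N/C.
√(1 + 3cos²22°) = √(1 + 3·0.8597) = √3.5790 ≈ 1.8918.
E ≈ 0.005940 × 1.892 = 0.01124 N/C.

E ≈ 0.0112 N/C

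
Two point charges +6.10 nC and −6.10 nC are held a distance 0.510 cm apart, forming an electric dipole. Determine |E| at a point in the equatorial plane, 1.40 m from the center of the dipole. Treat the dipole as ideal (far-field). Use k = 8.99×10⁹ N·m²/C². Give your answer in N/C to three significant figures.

E ≈ 0.102 N/C

Dipole moment p = qd = (6.10×10⁻⁹ C)(0.00510 m) = 3.111×10⁻¹¹ C·m.
On the perpendicular bisector E = kp/r³ (half the axial value at the same distance).
E = (8.99×10⁹)(3.111×10⁻¹¹) / (1.40)³ = 0.1019 N/C.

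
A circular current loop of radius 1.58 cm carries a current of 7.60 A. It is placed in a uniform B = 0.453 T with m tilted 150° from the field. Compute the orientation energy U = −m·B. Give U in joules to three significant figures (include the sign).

U ≈ 0.00234 J

Magnetic moment m = IA = Iπa² = (7.60)·π·(0.0158)² = 0.00596 A·m².
U = −m·B = −mB cosθ.
U = −(0.00596)(0.453)·cos150° = 0.002338 J.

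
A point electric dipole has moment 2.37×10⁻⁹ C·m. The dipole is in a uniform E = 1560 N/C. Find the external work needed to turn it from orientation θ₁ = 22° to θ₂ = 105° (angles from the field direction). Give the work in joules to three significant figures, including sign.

W ≈ 4.38×10⁻⁶ J

W_ext = ΔU = U(θ₂) − U(θ₁) = −pE cosθ₂ − (−pE cosθ₁) = pE(cosθ₁ − cosθ₂).
W = (2.37×10⁻⁹)(1560)·(cos22° − cos105°) = (3.697×10⁻⁶)·(+1.1860) = 4.385×10⁻⁶ J.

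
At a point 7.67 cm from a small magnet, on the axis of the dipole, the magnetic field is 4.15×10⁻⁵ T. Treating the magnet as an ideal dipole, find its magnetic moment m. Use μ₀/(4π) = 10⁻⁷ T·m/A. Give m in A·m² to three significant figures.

m ≈ 0.0936 A·m²

On axis B = (μ₀/4π)·2m/r³, so m = Br³·4π/(μ₀·2).
m = (4.15×10⁻⁵)·(0.0767)³ / (2·10⁻⁷) = 0.09363 A·m².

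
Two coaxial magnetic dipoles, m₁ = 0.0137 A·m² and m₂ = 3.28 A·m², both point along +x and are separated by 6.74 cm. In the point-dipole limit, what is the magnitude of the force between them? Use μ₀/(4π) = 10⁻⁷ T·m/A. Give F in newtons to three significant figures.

On-axis B of dipole 1: B = (μ₀/4π)·2m₁/r³. Force on dipole 2: F = m₂·dB/dr.
dB/dr = −(μ₀/4π)·6m₁/r⁴, so |F| = (μ₀/4π)·6m₁m₂/r⁴.
F = 6(10⁻⁷)(0.0137)(3.28)/(0.0674)⁴ = 0.001306 N.

F ≈ 0.00131 N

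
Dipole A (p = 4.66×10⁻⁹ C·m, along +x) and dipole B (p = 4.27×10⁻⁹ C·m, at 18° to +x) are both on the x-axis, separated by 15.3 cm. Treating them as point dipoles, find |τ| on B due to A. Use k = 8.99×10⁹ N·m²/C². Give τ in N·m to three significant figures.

The second dipole sits on the axis of the first, so the field there is axial: E₁ = 2kp₁/r³ along +x.
E₁ = 2(8.99×10⁹)(4.66×10⁻⁹)/(0.153)³ = 2.339×10⁴ N/C.
Torque on the second dipole: τ = p₂ E₁ sinθ.
τ = (4.27×10⁻⁹)(2.339×10⁴)·sin18° = 3.087×10⁻⁵ N·m.

τ ≈ 3.09×10⁻⁵ N·m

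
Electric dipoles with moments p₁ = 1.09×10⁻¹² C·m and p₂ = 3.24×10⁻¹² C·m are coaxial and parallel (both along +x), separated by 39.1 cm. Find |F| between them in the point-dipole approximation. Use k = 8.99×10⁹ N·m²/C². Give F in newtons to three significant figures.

On-axis field of dipole 1 at distance r: E = 2kp₁/r³. Force on dipole 2 is F = p₂·dE/dr (gradient along axis).
dE/dr = −6kp₁/r⁴, so |F| = 6kp₁p₂/r⁴ (attractive for aligned moments).
F = 6(8.99×10⁹)(1.09×10⁻¹²)(3.24×10⁻¹²)/(0.391)⁴ = 8.150×10⁻¹² N.

F ≈ 8.15×10⁻¹² N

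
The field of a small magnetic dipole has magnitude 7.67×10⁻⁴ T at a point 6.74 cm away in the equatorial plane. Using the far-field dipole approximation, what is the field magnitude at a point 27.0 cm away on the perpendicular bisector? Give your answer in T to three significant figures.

B ≈ 1.19×10⁻⁵ T

Dipole fields scale as 1/r³ in the far field; the geometry is the same at both points.
B₂ = B₁ · (r₁/r₂)³ = 7.67×10⁻⁴ · (6.74/27.0)³.
(r₁/r₂)³ = (0.2496)³ = 0.01556.
B₂ ≈ 1.193×10⁻⁵ T.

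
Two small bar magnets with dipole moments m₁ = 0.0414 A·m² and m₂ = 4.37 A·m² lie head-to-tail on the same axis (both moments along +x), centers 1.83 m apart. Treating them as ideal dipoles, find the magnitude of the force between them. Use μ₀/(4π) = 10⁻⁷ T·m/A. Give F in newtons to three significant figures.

On-axis B of dipole 1: B = (μ₀/4π)·2m₁/r³. Force on dipole 2: F = m₂·dB/dr.
dB/dr = −(μ₀/4π)·6m₁/r⁴, so |F| = (μ₀/4π)·6m₁m₂/r⁴.
F = 6(10⁻⁷)(0.0414)(4.37)/(1.83)⁴ = 9.679×10⁻⁹ N.

F ≈ 9.68×10⁻⁹ N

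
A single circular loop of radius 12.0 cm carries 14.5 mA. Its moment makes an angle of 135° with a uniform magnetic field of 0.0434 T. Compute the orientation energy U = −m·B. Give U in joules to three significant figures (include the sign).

Magnetic moment m = IA = Iπa² = (0.0145)·π·(0.120)² = 6.56×10⁻⁴ A·m².
U = −m·B = −mB cosθ.
U = −(6.56×10⁻⁴)(0.0434)·cos135° = 2.013×10⁻⁵ J.

U ≈ 2.01×10⁻⁵ J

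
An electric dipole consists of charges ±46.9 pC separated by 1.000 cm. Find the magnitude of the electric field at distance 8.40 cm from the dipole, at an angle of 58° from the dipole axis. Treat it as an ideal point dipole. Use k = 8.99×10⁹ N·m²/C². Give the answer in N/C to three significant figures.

E ≈ 9.66 N/C

Dipole moment p = qd = (4.69×10⁻¹¹ C)(0.0100 m) = 4.69×10⁻¹³ C·m.
At angle θ the dipole field magnitude is E = (kp/r³)·√(1 + 3cos²θ).
kp/r³ = (8.99×10⁹)(4.69×10⁻¹³) / (0.0840)³ = 7.114 N/C.
√(1 + 3cos²58°) = √(1 + 3·0.2808) = √1.8424 ≈ 1.3574.
E ≈ 7.114 × 1.357 = 9.656 N/C.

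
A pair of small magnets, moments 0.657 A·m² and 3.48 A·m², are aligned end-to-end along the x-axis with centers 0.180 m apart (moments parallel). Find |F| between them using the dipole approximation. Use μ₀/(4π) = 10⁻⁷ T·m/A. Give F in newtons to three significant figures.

On-axis B of dipole 1: B = (μ₀/4π)·2m₁/r³. Force on dipole 2: F = m₂·dB/dr.
dB/dr = −(μ₀/4π)·6m₁/r⁴, so |F| = (μ₀/4π)·6m₁m₂/r⁴.
F = 6(10⁻⁷)(0.657)(3.48)/(0.180)⁴ = 0.001307 N.

F ≈ 0.00131 N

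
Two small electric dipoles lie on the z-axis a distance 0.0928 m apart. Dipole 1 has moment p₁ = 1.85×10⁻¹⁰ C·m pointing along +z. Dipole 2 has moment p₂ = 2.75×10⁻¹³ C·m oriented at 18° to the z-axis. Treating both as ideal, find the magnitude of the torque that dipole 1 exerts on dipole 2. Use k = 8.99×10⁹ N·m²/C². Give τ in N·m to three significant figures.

The second dipole sits on the axis of the first, so the field there is axial: E₁ = 2kp₁/r³ along +z.
E₁ = 2(8.99×10⁹)(1.85×10⁻¹⁰)/(0.0928)³ = 4162 N/C.
Torque on the second dipole: τ = p₂ E₁ sinθ.
τ = (2.75×10⁻¹³)(4162)·sin18° = 3.537×10⁻¹⁰ N·m.

τ ≈ 3.54×10⁻¹⁰ N·m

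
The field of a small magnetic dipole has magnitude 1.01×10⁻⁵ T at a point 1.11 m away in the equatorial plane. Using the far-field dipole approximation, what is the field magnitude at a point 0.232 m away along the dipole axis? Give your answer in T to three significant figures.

Dipole fields scale as 1/r³ in the far field.
The axial field is twice the equatorial field at the same r, so the geometry factor is 2/1.
B₂ = B₁ · (2/1) · (r₁/r₂)³ = 1.01×10⁻⁵ · 2 · (1.11/0.232)³.
(r₁/r₂)³ = (4.784)³ = 109.5.
B₂ ≈ 0.002212 T.

B ≈ 0.00221 T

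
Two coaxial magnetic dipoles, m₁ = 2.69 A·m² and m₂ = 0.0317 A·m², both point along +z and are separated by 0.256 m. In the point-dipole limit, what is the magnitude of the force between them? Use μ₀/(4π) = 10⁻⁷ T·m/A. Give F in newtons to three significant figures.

F ≈ 1.19×10⁻⁵ N

On-axis B of dipole 1: B = (μ₀/4π)·2m₁/r³. Force on dipole 2: F = m₂·dB/dr.
dB/dr = −(μ₀/4π)·6m₁/r⁴, so |F| = (μ₀/4π)·6m₁m₂/r⁴.
F = 6(10⁻⁷)(2.69)(0.0317)/(0.256)⁴ = 1.191×10⁻⁵ N.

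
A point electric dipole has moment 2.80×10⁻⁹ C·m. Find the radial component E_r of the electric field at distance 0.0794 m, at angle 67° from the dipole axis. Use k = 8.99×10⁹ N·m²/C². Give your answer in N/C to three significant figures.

For a dipole, E_r = (2kp cosθ)/r³.
kp/r³ = (8.99×10⁹)(2.80×10⁻⁹)/(0.0794)³ = 5.029×10⁴ N/C.
E_r = 2·5.029×10⁴·cos67° = 3.930×10⁴ N/C.

E_r ≈ 3.93×10⁴ N/C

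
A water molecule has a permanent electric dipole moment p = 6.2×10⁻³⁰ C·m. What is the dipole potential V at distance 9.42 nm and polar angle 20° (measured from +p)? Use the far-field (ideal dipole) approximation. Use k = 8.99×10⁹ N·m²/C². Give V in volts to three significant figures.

V ≈ 5.90×10⁻⁴ V

The dipole potential is V = kp cosθ / r².
V = (8.99×10⁹)(6.20×10⁻³⁰)·cos20° / (9.42×10⁻⁹)² = 5.902×10⁻⁴ V.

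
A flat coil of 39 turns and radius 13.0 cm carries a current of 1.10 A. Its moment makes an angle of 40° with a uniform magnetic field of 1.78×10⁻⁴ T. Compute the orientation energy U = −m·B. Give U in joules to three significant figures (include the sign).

m = NIA = NIπa² = 39·(1.10)·π·(0.130)² = 2.278 A·m².
U = −m·B = −mB cosθ.
U = −(2.278)(1.78×10⁻⁴)·cos40° = -3.106×10⁻⁴ J.

U ≈ -3.11×10⁻⁴ J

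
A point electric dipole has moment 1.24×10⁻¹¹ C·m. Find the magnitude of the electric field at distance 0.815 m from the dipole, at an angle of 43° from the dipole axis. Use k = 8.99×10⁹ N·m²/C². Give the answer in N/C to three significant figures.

At angle θ the dipole field magnitude is E = (kp/r³)·√(1 + 3cos²θ).
kp/r³ = (8.99×10⁹)(1.24×10⁻¹¹) / (0.815)³ = 0.2059 N/C.
√(1 + 3cos²43°) = √(1 + 3·0.5349) = √2.6046 ≈ 1.6139.
E ≈ 0.2059 × 1.614 = 0.3323 N/C.

E ≈ 0.332 N/C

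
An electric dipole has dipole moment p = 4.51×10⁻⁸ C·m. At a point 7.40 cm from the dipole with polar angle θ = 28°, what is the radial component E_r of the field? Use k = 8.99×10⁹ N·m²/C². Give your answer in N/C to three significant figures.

E_r ≈ 1.77×10⁶ N/C

For a dipole, E_r = (2kp cosθ)/r³.
kp/r³ = (8.99×10⁹)(4.51×10⁻⁸)/(0.0740)³ = 1.001×10⁶ N/C.
E_r = 2·1.001×10⁶·cos28° = 1.767×10⁶ N/C.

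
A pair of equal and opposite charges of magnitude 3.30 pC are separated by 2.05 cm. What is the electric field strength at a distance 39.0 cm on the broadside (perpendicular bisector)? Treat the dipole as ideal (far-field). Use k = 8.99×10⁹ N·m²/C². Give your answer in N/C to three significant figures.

Dipole moment p = qd = (3.30×10⁻¹² C)(0.0205 m) = 6.765×10⁻¹⁴ C·m.
In the equatorial plane E = kp/r³.
E = (8.99×10⁹)(6.765×10⁻¹⁴) / (0.390)³ = 0.01025 N/C.

E ≈ 0.0103 N/C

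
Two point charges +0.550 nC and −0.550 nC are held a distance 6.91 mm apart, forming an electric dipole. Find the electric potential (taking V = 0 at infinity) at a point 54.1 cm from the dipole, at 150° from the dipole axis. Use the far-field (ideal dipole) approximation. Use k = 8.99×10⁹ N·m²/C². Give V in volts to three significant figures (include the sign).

Dipole moment p = qd = (5.50×10⁻¹⁰ C)(0.00691 m) = 3.801×10⁻¹² C·m.
The dipole potential is V = kp cosθ / r².
V = (8.99×10⁹)(3.801×10⁻¹²)·cos150° / (0.541)² = -0.1011 V.

V ≈ -0.101 V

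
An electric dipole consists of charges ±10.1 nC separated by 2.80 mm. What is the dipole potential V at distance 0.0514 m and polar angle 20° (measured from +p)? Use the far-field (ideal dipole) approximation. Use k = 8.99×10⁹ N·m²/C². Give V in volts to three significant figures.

V ≈ 90.4 V

Dipole moment p = qd = (1.01×10⁻⁸ C)(0.00280 m) = 2.828×10⁻¹¹ C·m.
The dipole potential is V = kp cosθ / r².
V = (8.99×10⁹)(2.828×10⁻¹¹)·cos20° / (0.0514)² = 90.43 V.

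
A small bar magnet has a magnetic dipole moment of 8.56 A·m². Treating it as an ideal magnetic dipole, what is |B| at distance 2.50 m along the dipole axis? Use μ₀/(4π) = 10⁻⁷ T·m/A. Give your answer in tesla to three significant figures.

B ≈ 1.10×10⁻⁷ T

On axis B = (μ₀/4π)·2m/r³.
B = 2·(10⁻⁷)·(8.56) / (2.50)³ = 1.096×10⁻⁷ T.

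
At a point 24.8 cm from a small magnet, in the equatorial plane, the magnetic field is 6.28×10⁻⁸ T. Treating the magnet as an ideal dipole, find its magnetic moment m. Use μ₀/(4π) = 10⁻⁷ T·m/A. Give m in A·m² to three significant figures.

m ≈ 0.00958 A·m²

In the equatorial plane B = (μ₀/4π)·m/r³, so m = Br³·4π/(μ₀).
m = (6.28×10⁻⁸)·(0.248)³ / (10⁻⁷) = 0.009579 A·m².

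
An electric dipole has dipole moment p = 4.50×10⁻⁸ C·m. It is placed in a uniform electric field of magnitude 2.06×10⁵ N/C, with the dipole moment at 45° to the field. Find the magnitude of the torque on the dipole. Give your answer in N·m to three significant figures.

τ ≈ 0.00655 N·m

Torque on an electric dipole: τ = pE sinθ.
τ = (4.50×10⁻⁸)(2.06×10⁵)·sin45° = 0.006555 N·m.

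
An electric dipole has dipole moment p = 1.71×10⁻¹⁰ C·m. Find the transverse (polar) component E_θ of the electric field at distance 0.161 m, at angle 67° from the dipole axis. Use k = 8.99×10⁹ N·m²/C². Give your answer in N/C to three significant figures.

For a dipole, E_θ = (kp sinθ)/r³.
kp/r³ = (8.99×10⁹)(1.71×10⁻¹⁰)/(0.161)³ = 368.4 N/C.
E_θ = 368.4·sin67° = 339.1 N/C.

E_θ ≈ 339 N/C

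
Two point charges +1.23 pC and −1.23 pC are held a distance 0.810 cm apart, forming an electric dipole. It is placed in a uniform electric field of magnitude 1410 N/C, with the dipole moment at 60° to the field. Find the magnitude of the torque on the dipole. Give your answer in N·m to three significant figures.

Dipole moment p = qd = (1.23×10⁻¹² C)(0.00810 m) = 9.963×10⁻¹⁵ C·m.
Torque on an electric dipole: τ = pE sinθ.
τ = (9.963×10⁻¹⁵)(1410)·sin60° = 1.217×10⁻¹¹ N·m.

τ ≈ 1.22×10⁻¹¹ N·m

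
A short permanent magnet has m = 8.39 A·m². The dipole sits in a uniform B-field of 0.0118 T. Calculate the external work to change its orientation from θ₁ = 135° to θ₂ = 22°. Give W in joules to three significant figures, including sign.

W_ext = ΔU = −mB cosθ₂ + mB cosθ₁ = mB(cosθ₁ − cosθ₂).
W = (8.39)(0.0118)·(cos135° − cos22°) = (0.09900)·(-1.6343) = -0.1618 J.

W ≈ -0.162 J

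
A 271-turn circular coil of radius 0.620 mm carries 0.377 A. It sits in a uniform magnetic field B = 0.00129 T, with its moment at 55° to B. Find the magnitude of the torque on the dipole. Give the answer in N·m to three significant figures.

m = NIA = NIπa² = 271·(0.377)·π·(6.20×10⁻⁴)² = 1.234×10⁻⁴ A·m².
Torque on a magnetic dipole: τ = mB sinθ.
τ = (1.234×10⁻⁴)(0.00129)·sin55° = 1.304×10⁻⁷ N·m.

τ ≈ 1.30×10⁻⁷ N·m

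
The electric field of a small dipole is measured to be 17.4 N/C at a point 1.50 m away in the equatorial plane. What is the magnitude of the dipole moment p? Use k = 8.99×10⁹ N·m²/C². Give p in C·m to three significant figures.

In the equatorial plane E = kp/r³, so p = Er³/(k).
p = (17.4)·(1.50)³ / (8.99×10⁹) = 6.532×10⁻⁹ C·m.

p ≈ 6.53×10⁻⁹ C·m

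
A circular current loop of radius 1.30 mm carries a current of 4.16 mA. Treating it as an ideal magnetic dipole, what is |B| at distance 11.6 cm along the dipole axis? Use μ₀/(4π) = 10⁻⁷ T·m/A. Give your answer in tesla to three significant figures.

B ≈ 2.83×10⁻¹² T

Magnetic moment m = IA = Iπa² = (0.00416)·π·(0.00130)² = 2.209×10⁻⁸ A·m².
On axis B = (μ₀/4π)·2m/r³.
B = 2·(10⁻⁷)·(2.209×10⁻⁸) / (0.116)³ = 2.830×10⁻¹² T.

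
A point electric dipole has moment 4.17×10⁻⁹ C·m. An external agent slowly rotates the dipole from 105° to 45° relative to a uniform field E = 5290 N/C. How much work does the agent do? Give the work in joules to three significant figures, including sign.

W ≈ -2.13×10⁻⁵ J

W_ext = ΔU = U(θ₂) − U(θ₁) = −pE cosθ₂ − (−pE cosθ₁) = pE(cosθ₁ − cosθ₂).
W = (4.17×10⁻⁹)(5290)·(cos105° − cos45°) = (2.206×10⁻⁵)·(-0.9659) = -2.131×10⁻⁵ J.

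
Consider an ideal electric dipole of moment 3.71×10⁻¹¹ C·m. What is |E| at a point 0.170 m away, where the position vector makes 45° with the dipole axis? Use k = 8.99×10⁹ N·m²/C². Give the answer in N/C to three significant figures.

E ≈ 107 N/C

At angle θ the dipole field magnitude is E = (kp/r³)·√(1 + 3cos²θ).
kp/r³ = (8.99×10⁹)(3.71×10⁻¹¹) / (0.170)³ = 67.89 N/C.
√(1 + 3cos²45°) = √(1 + 3·0.5000) = √2.5000 ≈ 1.5811.
E ≈ 67.89 × 1.581 = 107.3 N/C.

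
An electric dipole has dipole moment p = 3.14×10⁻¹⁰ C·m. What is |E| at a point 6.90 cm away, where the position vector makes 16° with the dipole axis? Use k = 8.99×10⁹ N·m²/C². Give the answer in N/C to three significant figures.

At angle θ the dipole field magnitude is E = (kp/r³)·√(1 + 3cos²θ).
kp/r³ = (8.99×10⁹)(3.14×10⁻¹⁰) / (0.0690)³ = 8593 N/C.
√(1 + 3cos²16°) = √(1 + 3·0.9240) = √3.7721 ≈ 1.9422.
E ≈ 8593 × 1.942 = 1.669×10⁴ N/C.

E ≈ 1.67×10⁴ N/C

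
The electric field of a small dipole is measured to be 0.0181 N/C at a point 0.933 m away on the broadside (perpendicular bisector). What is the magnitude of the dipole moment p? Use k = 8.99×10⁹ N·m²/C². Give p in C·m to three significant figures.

p ≈ 1.64×10⁻¹² C·m

In the equatorial plane E = kp/r³, so p = Er³/(k).
p = (0.0181)·(0.933)³ / (8.99×10⁹) = 1.635×10⁻¹² C·m.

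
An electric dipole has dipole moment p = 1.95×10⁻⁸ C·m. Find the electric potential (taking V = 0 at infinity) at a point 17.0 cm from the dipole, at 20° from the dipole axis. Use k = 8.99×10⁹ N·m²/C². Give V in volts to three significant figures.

The dipole potential is V = kp cosθ / r².
V = (8.99×10⁹)(1.95×10⁻⁸)·cos20° / (0.170)² = 5700 V.

V ≈ 5700 V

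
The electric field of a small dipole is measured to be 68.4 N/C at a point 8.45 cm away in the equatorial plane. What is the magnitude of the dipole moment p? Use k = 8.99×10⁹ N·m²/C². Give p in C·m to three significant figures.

In the equatorial plane E = kp/r³, so p = Er³/(k).
p = (68.4)·(0.0845)³ / (8.99×10⁹) = 4.591×10⁻¹² C·m.

p ≈ 4.59×10⁻¹² C·m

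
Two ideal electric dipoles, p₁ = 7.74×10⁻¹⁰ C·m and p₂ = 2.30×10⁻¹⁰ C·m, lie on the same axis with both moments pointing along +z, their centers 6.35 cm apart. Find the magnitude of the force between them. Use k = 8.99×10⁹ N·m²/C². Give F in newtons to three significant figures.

On-axis field of dipole 1 at distance r: E = 2kp₁/r³. Force on dipole 2 is F = p₂·dE/dr (gradient along axis).
dE/dr = −6kp₁/r⁴, so |F| = 6kp₁p₂/r⁴ (attractive for aligned moments).
F = 6(8.99×10⁹)(7.74×10⁻¹⁰)(2.30×10⁻¹⁰)/(0.0635)⁴ = 5.906×10⁻⁴ N.

F ≈ 5.91×10⁻⁴ N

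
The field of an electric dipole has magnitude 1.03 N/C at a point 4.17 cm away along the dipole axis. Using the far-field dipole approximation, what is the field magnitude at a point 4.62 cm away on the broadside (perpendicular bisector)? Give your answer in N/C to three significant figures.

E ≈ 0.379 N/C

Dipole fields scale as 1/r³ in the far field.
The axial field is twice the equatorial field at the same r, so the geometry factor is 1/2.
E₂ = E₁ · (1/2) · (r₁/r₂)³ = 1.03 · 0.5 · (4.17/4.62)³.
(r₁/r₂)³ = (0.9026)³ = 0.7353.
E₂ ≈ 0.3787 N/C.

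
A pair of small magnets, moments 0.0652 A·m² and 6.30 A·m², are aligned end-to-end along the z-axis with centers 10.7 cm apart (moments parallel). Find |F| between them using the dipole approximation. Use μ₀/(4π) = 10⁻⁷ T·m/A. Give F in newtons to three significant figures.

F ≈ 0.00188 N

On-axis B of dipole 1: B = (μ₀/4π)·2m₁/r³. Force on dipole 2: F = m₂·dB/dr.
dB/dr = −(μ₀/4π)·6m₁/r⁴, so |F| = (μ₀/4π)·6m₁m₂/r⁴.
F = 6(10⁻⁷)(0.0652)(6.30)/(0.107)⁴ = 0.001880 N.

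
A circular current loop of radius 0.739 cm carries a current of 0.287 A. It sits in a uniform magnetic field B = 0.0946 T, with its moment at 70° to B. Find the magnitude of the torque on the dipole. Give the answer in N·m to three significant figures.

τ ≈ 4.38×10⁻⁶ N·m

Magnetic moment m = IA = Iπa² = (0.287)·π·(0.00739)² = 4.924×10⁻⁵ A·m².
Torque on a magnetic dipole: τ = mB sinθ.
τ = (4.924×10⁻⁵)(0.0946)·sin70° = 4.377×10⁻⁶ N·m.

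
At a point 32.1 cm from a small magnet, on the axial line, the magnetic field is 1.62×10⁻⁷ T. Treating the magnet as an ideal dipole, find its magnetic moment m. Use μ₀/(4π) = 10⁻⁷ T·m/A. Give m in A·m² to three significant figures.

On axis B = (μ₀/4π)·2m/r³, so m = Br³·4π/(μ₀·2).
m = (1.62×10⁻⁷)·(0.321)³ / (2·10⁻⁷) = 0.02679 A·m².

m ≈ 0.0268 A·m²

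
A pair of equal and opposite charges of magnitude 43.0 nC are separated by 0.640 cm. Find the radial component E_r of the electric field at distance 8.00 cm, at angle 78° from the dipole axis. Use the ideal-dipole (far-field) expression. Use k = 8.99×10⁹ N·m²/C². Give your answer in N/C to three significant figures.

E_r ≈ 2010 N/C

Dipole moment p = qd = (4.30×10⁻⁸ C)(0.00640 m) = 2.752×10⁻¹⁰ C·m.
For a dipole, E_r = (2kp cosθ)/r³.
kp/r³ = (8.99×10⁹)(2.752×10⁻¹⁰)/(0.0800)³ = 4832 N/C.
E_r = 2·4832·cos78° = 2009 N/C.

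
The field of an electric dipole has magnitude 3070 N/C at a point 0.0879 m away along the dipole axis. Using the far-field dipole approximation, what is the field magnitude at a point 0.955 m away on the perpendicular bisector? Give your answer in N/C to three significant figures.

E ≈ 1.20 N/C

Dipole fields scale as 1/r³ in the far field.
The axial field is twice the equatorial field at the same r, so the geometry factor is 1/2.
E₂ = E₁ · (1/2) · (r₁/r₂)³ = 3070 · 0.5 · (0.0879/0.955)³.
(r₁/r₂)³ = (0.09204)³ = 0.0007798.
E₂ ≈ 1.197 N/C.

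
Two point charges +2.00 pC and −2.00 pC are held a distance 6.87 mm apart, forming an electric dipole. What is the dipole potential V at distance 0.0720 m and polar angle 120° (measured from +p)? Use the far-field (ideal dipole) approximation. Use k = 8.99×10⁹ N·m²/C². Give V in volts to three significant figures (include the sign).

V ≈ -0.0119 V

Dipole moment p = qd = (2.00×10⁻¹² C)(0.00687 m) = 1.374×10⁻¹⁴ C·m.
The dipole potential is V = kp cosθ / r².
V = (8.99×10⁹)(1.374×10⁻¹⁴)·cos120° / (0.0720)² = -0.01191 V.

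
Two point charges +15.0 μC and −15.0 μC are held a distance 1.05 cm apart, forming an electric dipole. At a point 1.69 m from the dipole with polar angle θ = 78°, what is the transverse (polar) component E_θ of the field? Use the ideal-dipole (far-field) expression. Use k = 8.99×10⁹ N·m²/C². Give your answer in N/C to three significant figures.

Dipole moment p = qd = (1.50×10⁻⁵ C)(0.0105 m) = 1.575×10⁻⁷ C·m.
For a dipole, E_θ = (kp sinθ)/r³.
kp/r³ = (8.99×10⁹)(1.575×10⁻⁷)/(1.69)³ = 293.3 N/C.
E_θ = 293.3·sin78° = 286.9 N/C.

E_θ ≈ 287 N/C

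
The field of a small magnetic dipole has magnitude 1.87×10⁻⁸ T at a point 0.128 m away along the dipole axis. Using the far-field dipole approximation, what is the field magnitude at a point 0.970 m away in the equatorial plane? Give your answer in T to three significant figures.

B ≈ 2.15×10⁻¹¹ T

Dipole fields scale as 1/r³ in the far field.
The axial field is twice the equatorial field at the same r, so the geometry factor is 1/2.
B₂ = B₁ · (1/2) · (r₁/r₂)³ = 1.87×10⁻⁸ · 0.5 · (0.128/0.970)³.
(r₁/r₂)³ = (0.132)³ = 0.002298.
B₂ ≈ 2.148×10⁻¹¹ T.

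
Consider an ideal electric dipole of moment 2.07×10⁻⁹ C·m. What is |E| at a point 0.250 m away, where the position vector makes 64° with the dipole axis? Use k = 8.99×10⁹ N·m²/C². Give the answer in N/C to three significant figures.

E ≈ 1500 N/C

At angle θ the dipole field magnitude is E = (kp/r³)·√(1 + 3cos²θ).
kp/r³ = (8.99×10⁹)(2.07×10⁻⁹) / (0.250)³ = 1191 N/C.
√(1 + 3cos²64°) = √(1 + 3·0.1922) = √1.5765 ≈ 1.2556.
E ≈ 1191 × 1.256 = 1495 N/C.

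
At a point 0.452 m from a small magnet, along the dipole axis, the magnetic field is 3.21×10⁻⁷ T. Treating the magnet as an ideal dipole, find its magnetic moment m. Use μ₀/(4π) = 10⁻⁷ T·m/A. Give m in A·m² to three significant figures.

On axis B = (μ₀/4π)·2m/r³, so m = Br³·4π/(μ₀·2).
m = (3.21×10⁻⁷)·(0.452)³ / (2·10⁻⁷) = 0.1482 A·m².

m ≈ 0.148 A·m²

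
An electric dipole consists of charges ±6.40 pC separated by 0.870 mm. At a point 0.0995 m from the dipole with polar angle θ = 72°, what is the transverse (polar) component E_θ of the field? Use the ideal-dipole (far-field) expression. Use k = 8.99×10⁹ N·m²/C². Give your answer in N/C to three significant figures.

E_θ ≈ 0.0483 N/C

Dipole moment p = qd = (6.40×10⁻¹² C)(8.70×10⁻⁴ m) = 5.568×10⁻¹⁵ C·m.
For a dipole, E_θ = (kp sinθ)/r³.
kp/r³ = (8.99×10⁹)(5.568×10⁻¹⁵)/(0.0995)³ = 0.05081 N/C.
E_θ = 0.05081·sin72° = 0.04833 N/C.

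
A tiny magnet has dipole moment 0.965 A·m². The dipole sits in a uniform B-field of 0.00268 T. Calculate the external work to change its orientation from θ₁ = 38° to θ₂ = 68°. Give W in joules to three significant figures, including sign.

W ≈ 0.00107 J

W_ext = ΔU = −mB cosθ₂ + mB cosθ₁ = mB(cosθ₁ − cosθ₂).
W = (0.965)(0.00268)·(cos38° − cos68°) = (0.002586)·(+0.4134) = 0.001069 J.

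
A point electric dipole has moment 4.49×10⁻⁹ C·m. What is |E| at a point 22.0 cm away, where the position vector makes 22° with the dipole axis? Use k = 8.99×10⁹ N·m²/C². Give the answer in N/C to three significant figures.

At angle θ the dipole field magnitude is E = (kp/r³)·√(1 + 3cos²θ).
kp/r³ = (8.99×10⁹)(4.49×10⁻⁹) / (0.220)³ = 3791 N/C.
√(1 + 3cos²22°) = √(1 + 3·0.8597) = √3.5790 ≈ 1.8918.
E ≈ 3791 × 1.892 = 7172 N/C.

E ≈ 7170 N/C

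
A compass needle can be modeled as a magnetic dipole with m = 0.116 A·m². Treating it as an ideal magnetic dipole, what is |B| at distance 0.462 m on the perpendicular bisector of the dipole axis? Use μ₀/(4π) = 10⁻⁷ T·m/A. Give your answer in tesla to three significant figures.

B ≈ 1.18×10⁻⁷ T

In the equatorial plane B = (μ₀/4π)·m/r³ (half the axial value).
B = (10⁻⁷)·(0.116) / (0.462)³ = 1.176×10⁻⁷ T.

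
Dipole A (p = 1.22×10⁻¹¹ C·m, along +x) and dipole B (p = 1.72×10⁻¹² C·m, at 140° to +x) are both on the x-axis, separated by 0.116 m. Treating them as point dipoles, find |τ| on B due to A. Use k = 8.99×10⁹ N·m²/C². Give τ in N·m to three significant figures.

The second dipole sits on the axis of the first, so the field there is axial: E₁ = 2kp₁/r³ along +x.
E₁ = 2(8.99×10⁹)(1.22×10⁻¹¹)/(0.116)³ = 140.5 N/C.
Torque on the second dipole: τ = p₂ E₁ sinθ.
τ = (1.72×10⁻¹²)(140.5)·sin140° = 1.554×10⁻¹⁰ N·m.

τ ≈ 1.55×10⁻¹⁰ N·m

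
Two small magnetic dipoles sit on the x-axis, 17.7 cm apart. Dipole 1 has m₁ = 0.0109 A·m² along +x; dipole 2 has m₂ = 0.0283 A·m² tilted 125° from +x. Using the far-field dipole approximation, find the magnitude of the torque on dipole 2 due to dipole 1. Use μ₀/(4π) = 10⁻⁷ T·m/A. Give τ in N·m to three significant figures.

Dipole B is on the axis of dipole A, so B₁ there is axial: B₁ = (μ₀/4π)·2m₁/r³ along +x.
B₁ = 2(10⁻⁷)(0.0109)/(0.177)³ = 3.931×10⁻⁷ T.
τ = m₂ B₁ sinθ.
τ = (0.0283)(3.931×10⁻⁷)·sin125° = 9.114×10⁻⁹ N·m.

τ ≈ 9.11×10⁻⁹ N·m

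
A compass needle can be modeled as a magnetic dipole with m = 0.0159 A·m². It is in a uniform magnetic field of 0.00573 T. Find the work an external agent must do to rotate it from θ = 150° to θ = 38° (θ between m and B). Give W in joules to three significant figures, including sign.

W ≈ -1.51×10⁻⁴ J

W_ext = ΔU = −mB cosθ₂ + mB cosθ₁ = mB(cosθ₁ − cosθ₂).
W = (0.0159)(0.00573)·(cos150° − cos38°) = (9.111×10⁻⁵)·(-1.6540) = -1.507×10⁻⁴ J.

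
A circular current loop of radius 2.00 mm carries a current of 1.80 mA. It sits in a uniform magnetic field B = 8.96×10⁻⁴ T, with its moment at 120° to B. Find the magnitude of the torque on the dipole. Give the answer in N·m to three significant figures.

τ ≈ 1.76×10⁻¹¹ N·m

Magnetic moment m = IA = Iπa² = (0.00180)·π·(0.00200)² = 2.262×10⁻⁸ A·m².
Torque on a magnetic dipole: τ = mB sinθ.
τ = (2.262×10⁻⁸)(8.96×10⁻⁴)·sin120° = 1.755×10⁻¹¹ N·m.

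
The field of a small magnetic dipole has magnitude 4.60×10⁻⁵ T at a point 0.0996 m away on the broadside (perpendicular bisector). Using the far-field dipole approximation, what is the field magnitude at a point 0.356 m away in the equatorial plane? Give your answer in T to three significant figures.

Dipole fields scale as 1/r³ in the far field; the geometry is the same at both points.
B₂ = B₁ · (r₁/r₂)³ = 4.60×10⁻⁵ · (0.0996/0.356)³.
(r₁/r₂)³ = (0.2798)³ = 0.0219.
B₂ ≈ 1.007×10⁻⁶ T.

B ≈ 1.01×10⁻⁶ T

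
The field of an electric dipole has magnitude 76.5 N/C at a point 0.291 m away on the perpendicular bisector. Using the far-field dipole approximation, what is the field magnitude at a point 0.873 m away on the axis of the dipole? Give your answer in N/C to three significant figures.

E ≈ 5.67 N/C

Dipole fields scale as 1/r³ in the far field.
The axial field is twice the equatorial field at the same r, so the geometry factor is 2/1.
E₂ = E₁ · (2/1) · (r₁/r₂)³ = 76.5 · 2 · (0.291/0.873)³.
(r₁/r₂)³ = (0.3333)³ = 0.03704.
E₂ ≈ 5.667 N/C.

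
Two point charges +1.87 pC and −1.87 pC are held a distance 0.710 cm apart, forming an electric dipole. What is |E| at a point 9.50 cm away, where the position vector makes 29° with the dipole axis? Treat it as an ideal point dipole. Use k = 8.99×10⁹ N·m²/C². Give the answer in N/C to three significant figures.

Dipole moment p = qd = (1.87×10⁻¹² C)(0.00710 m) = 1.328×10⁻¹⁴ C·m.
At angle θ the dipole field magnitude is E = (kp/r³)·√(1 + 3cos²θ).
kp/r³ = (8.99×10⁹)(1.328×10⁻¹⁴) / (0.0950)³ = 0.1392 N/C.
√(1 + 3cos²29°) = √(1 + 3·0.7650) = √3.2949 ≈ 1.8152.
E ≈ 0.1392 × 1.815 = 0.2528 N/C.

E ≈ 0.253 N/C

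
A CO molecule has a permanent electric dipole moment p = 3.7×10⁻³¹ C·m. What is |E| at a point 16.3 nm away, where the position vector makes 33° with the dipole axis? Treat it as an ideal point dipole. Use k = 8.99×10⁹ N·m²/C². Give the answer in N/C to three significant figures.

E ≈ 1350 N/C

At angle θ the dipole field magnitude is E = (kp/r³)·√(1 + 3cos²θ).
kp/r³ = (8.99×10⁹)(3.70×10⁻³¹) / (1.63×10⁻⁸)³ = 768.1 N/C.
√(1 + 3cos²33°) = √(1 + 3·0.7034) = √3.1101 ≈ 1.7635.
E ≈ 768.1 × 1.764 = 1355 N/C.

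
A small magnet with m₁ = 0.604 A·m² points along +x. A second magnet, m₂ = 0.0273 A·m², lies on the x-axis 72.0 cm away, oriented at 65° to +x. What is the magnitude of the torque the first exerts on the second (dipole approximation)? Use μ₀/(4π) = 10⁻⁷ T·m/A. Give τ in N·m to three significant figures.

Dipole B is on the axis of dipole A, so B₁ there is axial: B₁ = (μ₀/4π)·2m₁/r³ along +x.
B₁ = 2(10⁻⁷)(0.604)/(0.720)³ = 3.236×10⁻⁷ T.
τ = m₂ B₁ sinθ.
τ = (0.0273)(3.236×10⁻⁷)·sin65° = 8.008×10⁻⁹ N·m.

τ ≈ 8.01×10⁻⁹ N·m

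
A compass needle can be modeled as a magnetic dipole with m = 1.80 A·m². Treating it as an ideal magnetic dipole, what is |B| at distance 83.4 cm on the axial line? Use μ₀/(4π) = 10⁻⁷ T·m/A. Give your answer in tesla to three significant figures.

B ≈ 6.21×10⁻⁷ T

On axis B = (μ₀/4π)·2m/r³.
B = 2·(10⁻⁷)·(1.80) / (0.834)³ = 6.206×10⁻⁷ T.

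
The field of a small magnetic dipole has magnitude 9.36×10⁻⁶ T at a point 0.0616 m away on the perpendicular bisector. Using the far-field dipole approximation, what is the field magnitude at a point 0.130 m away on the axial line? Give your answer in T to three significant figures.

B ≈ 1.99×10⁻⁶ T

Dipole fields scale as 1/r³ in the far field.
The axial field is twice the equatorial field at the same r, so the geometry factor is 2/1.
B₂ = B₁ · (2/1) · (r₁/r₂)³ = 9.36×10⁻⁶ · 2 · (0.0616/0.130)³.
(r₁/r₂)³ = (0.4738)³ = 0.1064.
B₂ ≈ 1.992×10⁻⁶ T.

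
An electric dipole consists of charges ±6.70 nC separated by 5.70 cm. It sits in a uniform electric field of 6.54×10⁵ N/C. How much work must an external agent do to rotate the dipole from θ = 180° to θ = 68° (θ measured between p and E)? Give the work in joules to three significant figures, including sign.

Dipole moment p = qd = (6.70×10⁻⁹ C)(0.0570 m) = 3.819×10⁻¹⁰ C·m.
W_ext = ΔU = U(θ₂) − U(θ₁) = −pE cosθ₂ − (−pE cosθ₁) = pE(cosθ₁ − cosθ₂).
W = (3.819×10⁻¹⁰)(6.54×10⁵)·(cos180° − cos68°) = (2.498×10⁻⁴)·(-1.3746) = -3.433×10⁻⁴ J.

W ≈ -3.43×10⁻⁴ J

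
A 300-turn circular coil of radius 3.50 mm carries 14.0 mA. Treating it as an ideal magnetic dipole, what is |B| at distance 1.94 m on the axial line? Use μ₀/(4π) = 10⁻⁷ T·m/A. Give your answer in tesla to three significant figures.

m = NIA = NIπa² = 300·(0.0140)·π·(0.00350)² = 1.616×10⁻⁴ A·m².
On axis B = (μ₀/4π)·2m/r³.
B = 2·(10⁻⁷)·(1.616×10⁻⁴) / (1.94)³ = 4.427×10⁻¹² T.

B ≈ 4.43×10⁻¹² T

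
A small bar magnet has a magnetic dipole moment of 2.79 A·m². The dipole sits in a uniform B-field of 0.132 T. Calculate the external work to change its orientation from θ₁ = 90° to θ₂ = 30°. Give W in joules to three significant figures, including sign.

W_ext = ΔU = −mB cosθ₂ + mB cosθ₁ = mB(cosθ₁ − cosθ₂).
W = (2.79)(0.132)·(cos90° − cos30°) = (0.3683)·(-0.8660) = -0.3189 J.

W ≈ -0.319 J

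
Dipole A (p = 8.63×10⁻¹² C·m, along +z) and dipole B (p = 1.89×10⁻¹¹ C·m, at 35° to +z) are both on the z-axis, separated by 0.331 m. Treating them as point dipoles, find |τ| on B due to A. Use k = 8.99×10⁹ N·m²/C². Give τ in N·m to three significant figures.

τ ≈ 4.64×10⁻¹¹ N·m

The second dipole sits on the axis of the first, so the field there is axial: E₁ = 2kp₁/r³ along +z.
E₁ = 2(8.99×10⁹)(8.63×10⁻¹²)/(0.331)³ = 4.279 N/C.
Torque on the second dipole: τ = p₂ E₁ sinθ.
τ = (1.89×10⁻¹¹)(4.279)·sin35° = 4.638×10⁻¹¹ N·m.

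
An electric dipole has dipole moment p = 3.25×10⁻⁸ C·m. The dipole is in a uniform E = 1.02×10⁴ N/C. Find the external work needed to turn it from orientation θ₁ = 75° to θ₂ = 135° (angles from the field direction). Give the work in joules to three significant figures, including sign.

W ≈ 3.20×10⁻⁴ J

W_ext = ΔU = U(θ₂) − U(θ₁) = −pE cosθ₂ − (−pE cosθ₁) = pE(cosθ₁ − cosθ₂).
W = (3.25×10⁻⁸)(1.02×10⁴)·(cos75° − cos135°) = (3.315×10⁻⁴)·(+0.9659) = 3.202×10⁻⁴ J.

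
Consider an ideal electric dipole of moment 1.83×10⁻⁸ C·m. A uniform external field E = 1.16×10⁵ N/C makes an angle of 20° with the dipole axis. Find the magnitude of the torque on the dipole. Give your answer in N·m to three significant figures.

τ ≈ 7.26×10⁻⁴ N·m

Torque on an electric dipole: τ = pE sinθ.
τ = (1.83×10⁻⁸)(1.16×10⁵)·sin20° = 7.260×10⁻⁴ N·m.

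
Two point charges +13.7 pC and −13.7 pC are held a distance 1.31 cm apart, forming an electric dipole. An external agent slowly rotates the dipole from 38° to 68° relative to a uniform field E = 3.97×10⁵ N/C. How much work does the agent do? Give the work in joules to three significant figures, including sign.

Dipole moment p = qd = (1.37×10⁻¹¹ C)(0.0131 m) = 1.795×10⁻¹³ C·m.
W_ext = ΔU = U(θ₂) − U(θ₁) = −pE cosθ₂ − (−pE cosθ₁) = pE(cosθ₁ − cosθ₂).
W = (1.795×10⁻¹³)(3.97×10⁵)·(cos38° − cos68°) = (7.126×10⁻⁸)·(+0.4134) = 2.946×10⁻⁸ J.

W ≈ 2.95×10⁻⁸ J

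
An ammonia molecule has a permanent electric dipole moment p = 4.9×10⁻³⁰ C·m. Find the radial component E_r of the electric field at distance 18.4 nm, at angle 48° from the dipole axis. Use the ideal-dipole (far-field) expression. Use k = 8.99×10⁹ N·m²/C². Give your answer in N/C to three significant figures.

For a dipole, E_r = (2kp cosθ)/r³.
kp/r³ = (8.99×10⁹)(4.90×10⁻³⁰)/(1.84×10⁻⁸)³ = 7071 N/C.
E_r = 2·7071·cos48° = 9463 N/C.

E_r ≈ 9460 N/C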